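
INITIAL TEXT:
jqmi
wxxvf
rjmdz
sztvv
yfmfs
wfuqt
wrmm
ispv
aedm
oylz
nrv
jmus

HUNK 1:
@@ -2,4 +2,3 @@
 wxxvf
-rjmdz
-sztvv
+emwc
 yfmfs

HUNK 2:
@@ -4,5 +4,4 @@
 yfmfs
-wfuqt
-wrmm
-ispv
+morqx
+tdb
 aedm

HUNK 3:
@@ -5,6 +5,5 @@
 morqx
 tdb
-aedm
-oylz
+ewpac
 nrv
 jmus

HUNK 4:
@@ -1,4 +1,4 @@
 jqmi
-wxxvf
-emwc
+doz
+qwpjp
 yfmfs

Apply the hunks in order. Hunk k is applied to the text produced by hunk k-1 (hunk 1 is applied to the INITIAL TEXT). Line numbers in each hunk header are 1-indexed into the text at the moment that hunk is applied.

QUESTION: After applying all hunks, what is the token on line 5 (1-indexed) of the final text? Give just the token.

Answer: morqx

Derivation:
Hunk 1: at line 2 remove [rjmdz,sztvv] add [emwc] -> 11 lines: jqmi wxxvf emwc yfmfs wfuqt wrmm ispv aedm oylz nrv jmus
Hunk 2: at line 4 remove [wfuqt,wrmm,ispv] add [morqx,tdb] -> 10 lines: jqmi wxxvf emwc yfmfs morqx tdb aedm oylz nrv jmus
Hunk 3: at line 5 remove [aedm,oylz] add [ewpac] -> 9 lines: jqmi wxxvf emwc yfmfs morqx tdb ewpac nrv jmus
Hunk 4: at line 1 remove [wxxvf,emwc] add [doz,qwpjp] -> 9 lines: jqmi doz qwpjp yfmfs morqx tdb ewpac nrv jmus
Final line 5: morqx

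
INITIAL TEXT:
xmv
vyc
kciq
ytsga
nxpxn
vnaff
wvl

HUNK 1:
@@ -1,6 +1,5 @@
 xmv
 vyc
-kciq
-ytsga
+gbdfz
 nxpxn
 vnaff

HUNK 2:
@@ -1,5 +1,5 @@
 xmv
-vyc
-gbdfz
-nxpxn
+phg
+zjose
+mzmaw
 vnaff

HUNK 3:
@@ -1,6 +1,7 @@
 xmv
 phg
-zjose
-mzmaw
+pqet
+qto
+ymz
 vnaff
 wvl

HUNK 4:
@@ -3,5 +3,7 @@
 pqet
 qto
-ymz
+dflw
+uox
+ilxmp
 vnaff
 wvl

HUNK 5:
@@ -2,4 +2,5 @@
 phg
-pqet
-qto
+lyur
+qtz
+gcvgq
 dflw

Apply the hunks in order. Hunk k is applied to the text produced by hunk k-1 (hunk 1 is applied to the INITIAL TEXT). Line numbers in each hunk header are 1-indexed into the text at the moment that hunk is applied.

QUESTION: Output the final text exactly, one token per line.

Hunk 1: at line 1 remove [kciq,ytsga] add [gbdfz] -> 6 lines: xmv vyc gbdfz nxpxn vnaff wvl
Hunk 2: at line 1 remove [vyc,gbdfz,nxpxn] add [phg,zjose,mzmaw] -> 6 lines: xmv phg zjose mzmaw vnaff wvl
Hunk 3: at line 1 remove [zjose,mzmaw] add [pqet,qto,ymz] -> 7 lines: xmv phg pqet qto ymz vnaff wvl
Hunk 4: at line 3 remove [ymz] add [dflw,uox,ilxmp] -> 9 lines: xmv phg pqet qto dflw uox ilxmp vnaff wvl
Hunk 5: at line 2 remove [pqet,qto] add [lyur,qtz,gcvgq] -> 10 lines: xmv phg lyur qtz gcvgq dflw uox ilxmp vnaff wvl

Answer: xmv
phg
lyur
qtz
gcvgq
dflw
uox
ilxmp
vnaff
wvl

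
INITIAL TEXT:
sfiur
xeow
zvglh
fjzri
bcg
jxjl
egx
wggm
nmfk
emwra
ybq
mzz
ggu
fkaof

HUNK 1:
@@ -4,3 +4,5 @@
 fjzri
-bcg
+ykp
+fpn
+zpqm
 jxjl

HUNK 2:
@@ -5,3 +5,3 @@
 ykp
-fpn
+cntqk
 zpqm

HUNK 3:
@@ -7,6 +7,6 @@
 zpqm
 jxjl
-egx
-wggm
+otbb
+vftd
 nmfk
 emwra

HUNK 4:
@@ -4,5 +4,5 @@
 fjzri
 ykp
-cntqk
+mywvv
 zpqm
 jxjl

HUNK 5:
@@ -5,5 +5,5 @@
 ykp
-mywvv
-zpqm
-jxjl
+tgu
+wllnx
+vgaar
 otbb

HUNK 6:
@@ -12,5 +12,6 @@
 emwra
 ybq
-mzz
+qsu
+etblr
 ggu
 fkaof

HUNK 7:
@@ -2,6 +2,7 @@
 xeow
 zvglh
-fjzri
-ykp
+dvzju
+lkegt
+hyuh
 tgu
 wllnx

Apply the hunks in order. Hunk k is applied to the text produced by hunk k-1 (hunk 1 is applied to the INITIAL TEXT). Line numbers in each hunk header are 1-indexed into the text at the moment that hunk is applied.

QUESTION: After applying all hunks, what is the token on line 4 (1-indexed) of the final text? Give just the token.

Answer: dvzju

Derivation:
Hunk 1: at line 4 remove [bcg] add [ykp,fpn,zpqm] -> 16 lines: sfiur xeow zvglh fjzri ykp fpn zpqm jxjl egx wggm nmfk emwra ybq mzz ggu fkaof
Hunk 2: at line 5 remove [fpn] add [cntqk] -> 16 lines: sfiur xeow zvglh fjzri ykp cntqk zpqm jxjl egx wggm nmfk emwra ybq mzz ggu fkaof
Hunk 3: at line 7 remove [egx,wggm] add [otbb,vftd] -> 16 lines: sfiur xeow zvglh fjzri ykp cntqk zpqm jxjl otbb vftd nmfk emwra ybq mzz ggu fkaof
Hunk 4: at line 4 remove [cntqk] add [mywvv] -> 16 lines: sfiur xeow zvglh fjzri ykp mywvv zpqm jxjl otbb vftd nmfk emwra ybq mzz ggu fkaof
Hunk 5: at line 5 remove [mywvv,zpqm,jxjl] add [tgu,wllnx,vgaar] -> 16 lines: sfiur xeow zvglh fjzri ykp tgu wllnx vgaar otbb vftd nmfk emwra ybq mzz ggu fkaof
Hunk 6: at line 12 remove [mzz] add [qsu,etblr] -> 17 lines: sfiur xeow zvglh fjzri ykp tgu wllnx vgaar otbb vftd nmfk emwra ybq qsu etblr ggu fkaof
Hunk 7: at line 2 remove [fjzri,ykp] add [dvzju,lkegt,hyuh] -> 18 lines: sfiur xeow zvglh dvzju lkegt hyuh tgu wllnx vgaar otbb vftd nmfk emwra ybq qsu etblr ggu fkaof
Final line 4: dvzju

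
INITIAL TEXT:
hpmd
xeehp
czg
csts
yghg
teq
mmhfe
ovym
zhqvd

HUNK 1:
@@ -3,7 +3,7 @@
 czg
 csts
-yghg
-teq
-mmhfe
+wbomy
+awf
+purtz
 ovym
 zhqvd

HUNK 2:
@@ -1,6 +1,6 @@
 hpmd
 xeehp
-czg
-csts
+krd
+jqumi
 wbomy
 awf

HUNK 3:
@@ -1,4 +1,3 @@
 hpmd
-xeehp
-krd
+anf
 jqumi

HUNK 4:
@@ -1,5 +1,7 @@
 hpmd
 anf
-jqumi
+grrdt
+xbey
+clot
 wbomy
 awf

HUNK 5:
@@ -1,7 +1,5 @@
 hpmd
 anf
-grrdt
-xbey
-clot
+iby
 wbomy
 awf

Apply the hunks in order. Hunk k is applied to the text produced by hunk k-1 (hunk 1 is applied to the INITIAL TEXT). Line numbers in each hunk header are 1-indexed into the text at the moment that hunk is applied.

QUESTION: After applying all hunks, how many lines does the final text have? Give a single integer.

Answer: 8

Derivation:
Hunk 1: at line 3 remove [yghg,teq,mmhfe] add [wbomy,awf,purtz] -> 9 lines: hpmd xeehp czg csts wbomy awf purtz ovym zhqvd
Hunk 2: at line 1 remove [czg,csts] add [krd,jqumi] -> 9 lines: hpmd xeehp krd jqumi wbomy awf purtz ovym zhqvd
Hunk 3: at line 1 remove [xeehp,krd] add [anf] -> 8 lines: hpmd anf jqumi wbomy awf purtz ovym zhqvd
Hunk 4: at line 1 remove [jqumi] add [grrdt,xbey,clot] -> 10 lines: hpmd anf grrdt xbey clot wbomy awf purtz ovym zhqvd
Hunk 5: at line 1 remove [grrdt,xbey,clot] add [iby] -> 8 lines: hpmd anf iby wbomy awf purtz ovym zhqvd
Final line count: 8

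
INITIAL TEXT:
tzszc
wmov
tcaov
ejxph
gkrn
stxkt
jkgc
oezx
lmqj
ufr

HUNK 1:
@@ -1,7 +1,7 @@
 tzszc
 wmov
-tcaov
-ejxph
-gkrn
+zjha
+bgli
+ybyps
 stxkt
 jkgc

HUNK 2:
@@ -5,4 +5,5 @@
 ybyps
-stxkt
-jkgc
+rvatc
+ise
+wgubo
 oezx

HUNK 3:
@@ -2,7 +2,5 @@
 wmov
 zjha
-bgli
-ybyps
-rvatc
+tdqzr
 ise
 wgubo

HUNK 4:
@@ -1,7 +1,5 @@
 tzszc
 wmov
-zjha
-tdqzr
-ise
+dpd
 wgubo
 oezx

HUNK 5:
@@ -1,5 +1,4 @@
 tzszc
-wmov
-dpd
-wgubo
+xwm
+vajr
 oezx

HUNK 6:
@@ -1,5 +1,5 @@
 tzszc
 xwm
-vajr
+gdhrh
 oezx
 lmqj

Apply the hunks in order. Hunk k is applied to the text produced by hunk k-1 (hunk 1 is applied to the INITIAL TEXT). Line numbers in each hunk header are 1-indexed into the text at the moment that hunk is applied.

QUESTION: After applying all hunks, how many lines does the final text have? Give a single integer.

Hunk 1: at line 1 remove [tcaov,ejxph,gkrn] add [zjha,bgli,ybyps] -> 10 lines: tzszc wmov zjha bgli ybyps stxkt jkgc oezx lmqj ufr
Hunk 2: at line 5 remove [stxkt,jkgc] add [rvatc,ise,wgubo] -> 11 lines: tzszc wmov zjha bgli ybyps rvatc ise wgubo oezx lmqj ufr
Hunk 3: at line 2 remove [bgli,ybyps,rvatc] add [tdqzr] -> 9 lines: tzszc wmov zjha tdqzr ise wgubo oezx lmqj ufr
Hunk 4: at line 1 remove [zjha,tdqzr,ise] add [dpd] -> 7 lines: tzszc wmov dpd wgubo oezx lmqj ufr
Hunk 5: at line 1 remove [wmov,dpd,wgubo] add [xwm,vajr] -> 6 lines: tzszc xwm vajr oezx lmqj ufr
Hunk 6: at line 1 remove [vajr] add [gdhrh] -> 6 lines: tzszc xwm gdhrh oezx lmqj ufr
Final line count: 6

Answer: 6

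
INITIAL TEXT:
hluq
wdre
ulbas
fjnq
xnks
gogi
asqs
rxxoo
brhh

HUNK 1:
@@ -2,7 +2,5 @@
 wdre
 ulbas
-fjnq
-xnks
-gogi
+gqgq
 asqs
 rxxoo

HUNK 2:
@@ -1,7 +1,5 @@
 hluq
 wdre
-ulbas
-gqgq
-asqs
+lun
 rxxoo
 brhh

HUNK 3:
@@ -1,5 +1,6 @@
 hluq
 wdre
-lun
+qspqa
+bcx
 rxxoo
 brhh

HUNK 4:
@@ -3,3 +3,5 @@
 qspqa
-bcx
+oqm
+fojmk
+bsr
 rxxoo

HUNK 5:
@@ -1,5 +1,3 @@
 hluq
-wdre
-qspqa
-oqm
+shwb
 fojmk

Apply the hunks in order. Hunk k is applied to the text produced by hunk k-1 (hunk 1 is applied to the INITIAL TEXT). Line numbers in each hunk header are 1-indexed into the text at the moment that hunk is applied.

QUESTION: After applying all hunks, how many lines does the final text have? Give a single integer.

Answer: 6

Derivation:
Hunk 1: at line 2 remove [fjnq,xnks,gogi] add [gqgq] -> 7 lines: hluq wdre ulbas gqgq asqs rxxoo brhh
Hunk 2: at line 1 remove [ulbas,gqgq,asqs] add [lun] -> 5 lines: hluq wdre lun rxxoo brhh
Hunk 3: at line 1 remove [lun] add [qspqa,bcx] -> 6 lines: hluq wdre qspqa bcx rxxoo brhh
Hunk 4: at line 3 remove [bcx] add [oqm,fojmk,bsr] -> 8 lines: hluq wdre qspqa oqm fojmk bsr rxxoo brhh
Hunk 5: at line 1 remove [wdre,qspqa,oqm] add [shwb] -> 6 lines: hluq shwb fojmk bsr rxxoo brhh
Final line count: 6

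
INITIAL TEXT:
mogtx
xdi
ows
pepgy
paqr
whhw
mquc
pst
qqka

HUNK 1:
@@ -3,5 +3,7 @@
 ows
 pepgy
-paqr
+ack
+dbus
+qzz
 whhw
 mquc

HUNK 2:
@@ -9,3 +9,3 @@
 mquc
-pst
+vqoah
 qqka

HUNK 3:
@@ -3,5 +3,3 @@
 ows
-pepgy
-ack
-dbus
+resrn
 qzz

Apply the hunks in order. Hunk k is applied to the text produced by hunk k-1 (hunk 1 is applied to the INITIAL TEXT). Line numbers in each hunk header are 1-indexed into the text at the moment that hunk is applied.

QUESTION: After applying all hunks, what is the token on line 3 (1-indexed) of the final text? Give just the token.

Hunk 1: at line 3 remove [paqr] add [ack,dbus,qzz] -> 11 lines: mogtx xdi ows pepgy ack dbus qzz whhw mquc pst qqka
Hunk 2: at line 9 remove [pst] add [vqoah] -> 11 lines: mogtx xdi ows pepgy ack dbus qzz whhw mquc vqoah qqka
Hunk 3: at line 3 remove [pepgy,ack,dbus] add [resrn] -> 9 lines: mogtx xdi ows resrn qzz whhw mquc vqoah qqka
Final line 3: ows

Answer: ows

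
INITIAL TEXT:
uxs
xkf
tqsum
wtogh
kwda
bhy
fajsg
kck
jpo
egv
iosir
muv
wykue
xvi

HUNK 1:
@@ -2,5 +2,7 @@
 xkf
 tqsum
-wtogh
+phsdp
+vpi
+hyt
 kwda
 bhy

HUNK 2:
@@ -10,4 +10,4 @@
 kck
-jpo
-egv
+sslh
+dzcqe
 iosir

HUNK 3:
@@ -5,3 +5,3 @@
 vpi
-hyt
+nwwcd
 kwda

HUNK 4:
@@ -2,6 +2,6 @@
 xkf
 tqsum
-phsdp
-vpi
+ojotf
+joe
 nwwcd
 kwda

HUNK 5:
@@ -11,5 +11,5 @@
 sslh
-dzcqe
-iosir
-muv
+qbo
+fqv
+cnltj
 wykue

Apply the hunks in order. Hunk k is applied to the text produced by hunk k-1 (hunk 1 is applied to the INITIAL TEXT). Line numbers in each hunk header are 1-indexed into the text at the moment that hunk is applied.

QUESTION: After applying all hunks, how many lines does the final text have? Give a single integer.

Answer: 16

Derivation:
Hunk 1: at line 2 remove [wtogh] add [phsdp,vpi,hyt] -> 16 lines: uxs xkf tqsum phsdp vpi hyt kwda bhy fajsg kck jpo egv iosir muv wykue xvi
Hunk 2: at line 10 remove [jpo,egv] add [sslh,dzcqe] -> 16 lines: uxs xkf tqsum phsdp vpi hyt kwda bhy fajsg kck sslh dzcqe iosir muv wykue xvi
Hunk 3: at line 5 remove [hyt] add [nwwcd] -> 16 lines: uxs xkf tqsum phsdp vpi nwwcd kwda bhy fajsg kck sslh dzcqe iosir muv wykue xvi
Hunk 4: at line 2 remove [phsdp,vpi] add [ojotf,joe] -> 16 lines: uxs xkf tqsum ojotf joe nwwcd kwda bhy fajsg kck sslh dzcqe iosir muv wykue xvi
Hunk 5: at line 11 remove [dzcqe,iosir,muv] add [qbo,fqv,cnltj] -> 16 lines: uxs xkf tqsum ojotf joe nwwcd kwda bhy fajsg kck sslh qbo fqv cnltj wykue xvi
Final line count: 16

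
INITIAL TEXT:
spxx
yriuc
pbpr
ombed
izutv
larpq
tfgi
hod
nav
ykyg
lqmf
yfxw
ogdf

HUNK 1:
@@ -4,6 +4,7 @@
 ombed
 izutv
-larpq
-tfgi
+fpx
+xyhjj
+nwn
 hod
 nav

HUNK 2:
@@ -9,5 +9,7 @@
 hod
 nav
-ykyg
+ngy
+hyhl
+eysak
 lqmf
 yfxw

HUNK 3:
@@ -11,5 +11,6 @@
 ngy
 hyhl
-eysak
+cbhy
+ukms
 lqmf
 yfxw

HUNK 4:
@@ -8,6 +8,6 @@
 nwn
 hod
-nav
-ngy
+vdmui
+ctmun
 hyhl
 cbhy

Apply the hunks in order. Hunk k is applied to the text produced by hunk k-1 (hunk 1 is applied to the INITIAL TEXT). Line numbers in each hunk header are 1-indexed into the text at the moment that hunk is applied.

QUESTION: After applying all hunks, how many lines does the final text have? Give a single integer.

Hunk 1: at line 4 remove [larpq,tfgi] add [fpx,xyhjj,nwn] -> 14 lines: spxx yriuc pbpr ombed izutv fpx xyhjj nwn hod nav ykyg lqmf yfxw ogdf
Hunk 2: at line 9 remove [ykyg] add [ngy,hyhl,eysak] -> 16 lines: spxx yriuc pbpr ombed izutv fpx xyhjj nwn hod nav ngy hyhl eysak lqmf yfxw ogdf
Hunk 3: at line 11 remove [eysak] add [cbhy,ukms] -> 17 lines: spxx yriuc pbpr ombed izutv fpx xyhjj nwn hod nav ngy hyhl cbhy ukms lqmf yfxw ogdf
Hunk 4: at line 8 remove [nav,ngy] add [vdmui,ctmun] -> 17 lines: spxx yriuc pbpr ombed izutv fpx xyhjj nwn hod vdmui ctmun hyhl cbhy ukms lqmf yfxw ogdf
Final line count: 17

Answer: 17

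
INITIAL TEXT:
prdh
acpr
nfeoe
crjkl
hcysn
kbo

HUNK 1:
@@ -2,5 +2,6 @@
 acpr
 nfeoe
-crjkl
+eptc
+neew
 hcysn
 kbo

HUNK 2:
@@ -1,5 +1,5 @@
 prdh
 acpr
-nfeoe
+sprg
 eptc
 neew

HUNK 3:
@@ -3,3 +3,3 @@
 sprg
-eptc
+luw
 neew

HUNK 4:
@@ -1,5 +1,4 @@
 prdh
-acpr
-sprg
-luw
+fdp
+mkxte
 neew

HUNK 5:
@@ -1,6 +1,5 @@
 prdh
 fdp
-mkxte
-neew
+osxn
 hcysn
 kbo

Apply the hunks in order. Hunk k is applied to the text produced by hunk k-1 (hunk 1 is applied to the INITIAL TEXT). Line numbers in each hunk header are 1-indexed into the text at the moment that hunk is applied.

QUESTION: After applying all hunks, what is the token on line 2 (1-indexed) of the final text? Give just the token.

Hunk 1: at line 2 remove [crjkl] add [eptc,neew] -> 7 lines: prdh acpr nfeoe eptc neew hcysn kbo
Hunk 2: at line 1 remove [nfeoe] add [sprg] -> 7 lines: prdh acpr sprg eptc neew hcysn kbo
Hunk 3: at line 3 remove [eptc] add [luw] -> 7 lines: prdh acpr sprg luw neew hcysn kbo
Hunk 4: at line 1 remove [acpr,sprg,luw] add [fdp,mkxte] -> 6 lines: prdh fdp mkxte neew hcysn kbo
Hunk 5: at line 1 remove [mkxte,neew] add [osxn] -> 5 lines: prdh fdp osxn hcysn kbo
Final line 2: fdp

Answer: fdp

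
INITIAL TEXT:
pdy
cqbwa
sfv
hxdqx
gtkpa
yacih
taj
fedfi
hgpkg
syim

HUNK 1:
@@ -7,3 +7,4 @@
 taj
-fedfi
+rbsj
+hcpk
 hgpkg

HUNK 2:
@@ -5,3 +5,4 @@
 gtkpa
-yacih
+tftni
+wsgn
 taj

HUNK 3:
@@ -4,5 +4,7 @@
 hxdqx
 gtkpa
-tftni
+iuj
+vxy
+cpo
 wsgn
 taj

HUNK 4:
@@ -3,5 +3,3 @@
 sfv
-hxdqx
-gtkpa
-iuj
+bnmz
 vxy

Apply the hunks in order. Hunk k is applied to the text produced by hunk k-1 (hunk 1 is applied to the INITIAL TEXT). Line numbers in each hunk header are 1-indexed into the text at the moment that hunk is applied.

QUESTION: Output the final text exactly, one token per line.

Answer: pdy
cqbwa
sfv
bnmz
vxy
cpo
wsgn
taj
rbsj
hcpk
hgpkg
syim

Derivation:
Hunk 1: at line 7 remove [fedfi] add [rbsj,hcpk] -> 11 lines: pdy cqbwa sfv hxdqx gtkpa yacih taj rbsj hcpk hgpkg syim
Hunk 2: at line 5 remove [yacih] add [tftni,wsgn] -> 12 lines: pdy cqbwa sfv hxdqx gtkpa tftni wsgn taj rbsj hcpk hgpkg syim
Hunk 3: at line 4 remove [tftni] add [iuj,vxy,cpo] -> 14 lines: pdy cqbwa sfv hxdqx gtkpa iuj vxy cpo wsgn taj rbsj hcpk hgpkg syim
Hunk 4: at line 3 remove [hxdqx,gtkpa,iuj] add [bnmz] -> 12 lines: pdy cqbwa sfv bnmz vxy cpo wsgn taj rbsj hcpk hgpkg syim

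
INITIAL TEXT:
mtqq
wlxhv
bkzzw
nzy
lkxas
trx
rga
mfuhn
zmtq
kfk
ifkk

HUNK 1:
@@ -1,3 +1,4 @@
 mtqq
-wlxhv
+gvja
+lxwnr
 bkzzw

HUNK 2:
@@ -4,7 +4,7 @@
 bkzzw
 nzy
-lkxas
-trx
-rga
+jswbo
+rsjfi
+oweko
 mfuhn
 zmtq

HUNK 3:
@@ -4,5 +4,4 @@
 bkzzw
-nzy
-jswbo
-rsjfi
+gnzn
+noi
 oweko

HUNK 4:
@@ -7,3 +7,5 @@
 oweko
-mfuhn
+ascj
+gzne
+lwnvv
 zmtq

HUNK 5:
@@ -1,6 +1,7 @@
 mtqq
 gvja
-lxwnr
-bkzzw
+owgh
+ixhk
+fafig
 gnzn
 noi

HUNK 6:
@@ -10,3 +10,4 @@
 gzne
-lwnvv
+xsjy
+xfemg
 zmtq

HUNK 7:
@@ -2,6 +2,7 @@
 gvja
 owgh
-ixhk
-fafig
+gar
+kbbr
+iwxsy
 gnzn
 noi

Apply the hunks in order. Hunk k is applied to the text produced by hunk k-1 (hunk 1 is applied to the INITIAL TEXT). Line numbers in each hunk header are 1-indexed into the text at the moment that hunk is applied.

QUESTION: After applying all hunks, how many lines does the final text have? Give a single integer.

Hunk 1: at line 1 remove [wlxhv] add [gvja,lxwnr] -> 12 lines: mtqq gvja lxwnr bkzzw nzy lkxas trx rga mfuhn zmtq kfk ifkk
Hunk 2: at line 4 remove [lkxas,trx,rga] add [jswbo,rsjfi,oweko] -> 12 lines: mtqq gvja lxwnr bkzzw nzy jswbo rsjfi oweko mfuhn zmtq kfk ifkk
Hunk 3: at line 4 remove [nzy,jswbo,rsjfi] add [gnzn,noi] -> 11 lines: mtqq gvja lxwnr bkzzw gnzn noi oweko mfuhn zmtq kfk ifkk
Hunk 4: at line 7 remove [mfuhn] add [ascj,gzne,lwnvv] -> 13 lines: mtqq gvja lxwnr bkzzw gnzn noi oweko ascj gzne lwnvv zmtq kfk ifkk
Hunk 5: at line 1 remove [lxwnr,bkzzw] add [owgh,ixhk,fafig] -> 14 lines: mtqq gvja owgh ixhk fafig gnzn noi oweko ascj gzne lwnvv zmtq kfk ifkk
Hunk 6: at line 10 remove [lwnvv] add [xsjy,xfemg] -> 15 lines: mtqq gvja owgh ixhk fafig gnzn noi oweko ascj gzne xsjy xfemg zmtq kfk ifkk
Hunk 7: at line 2 remove [ixhk,fafig] add [gar,kbbr,iwxsy] -> 16 lines: mtqq gvja owgh gar kbbr iwxsy gnzn noi oweko ascj gzne xsjy xfemg zmtq kfk ifkk
Final line count: 16

Answer: 16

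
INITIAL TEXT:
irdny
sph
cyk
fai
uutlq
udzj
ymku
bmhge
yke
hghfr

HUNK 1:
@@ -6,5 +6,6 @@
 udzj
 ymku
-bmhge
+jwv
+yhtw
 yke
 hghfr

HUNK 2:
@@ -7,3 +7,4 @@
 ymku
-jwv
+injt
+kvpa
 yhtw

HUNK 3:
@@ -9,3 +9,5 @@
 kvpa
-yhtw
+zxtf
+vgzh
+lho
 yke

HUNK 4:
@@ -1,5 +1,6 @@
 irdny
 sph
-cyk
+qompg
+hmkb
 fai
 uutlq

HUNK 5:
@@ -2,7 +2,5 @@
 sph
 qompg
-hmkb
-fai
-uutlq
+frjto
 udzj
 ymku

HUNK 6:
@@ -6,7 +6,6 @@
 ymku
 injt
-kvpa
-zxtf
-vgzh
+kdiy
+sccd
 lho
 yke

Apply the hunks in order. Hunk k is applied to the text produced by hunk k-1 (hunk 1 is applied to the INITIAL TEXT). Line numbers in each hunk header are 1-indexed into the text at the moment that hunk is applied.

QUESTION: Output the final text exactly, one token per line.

Hunk 1: at line 6 remove [bmhge] add [jwv,yhtw] -> 11 lines: irdny sph cyk fai uutlq udzj ymku jwv yhtw yke hghfr
Hunk 2: at line 7 remove [jwv] add [injt,kvpa] -> 12 lines: irdny sph cyk fai uutlq udzj ymku injt kvpa yhtw yke hghfr
Hunk 3: at line 9 remove [yhtw] add [zxtf,vgzh,lho] -> 14 lines: irdny sph cyk fai uutlq udzj ymku injt kvpa zxtf vgzh lho yke hghfr
Hunk 4: at line 1 remove [cyk] add [qompg,hmkb] -> 15 lines: irdny sph qompg hmkb fai uutlq udzj ymku injt kvpa zxtf vgzh lho yke hghfr
Hunk 5: at line 2 remove [hmkb,fai,uutlq] add [frjto] -> 13 lines: irdny sph qompg frjto udzj ymku injt kvpa zxtf vgzh lho yke hghfr
Hunk 6: at line 6 remove [kvpa,zxtf,vgzh] add [kdiy,sccd] -> 12 lines: irdny sph qompg frjto udzj ymku injt kdiy sccd lho yke hghfr

Answer: irdny
sph
qompg
frjto
udzj
ymku
injt
kdiy
sccd
lho
yke
hghfr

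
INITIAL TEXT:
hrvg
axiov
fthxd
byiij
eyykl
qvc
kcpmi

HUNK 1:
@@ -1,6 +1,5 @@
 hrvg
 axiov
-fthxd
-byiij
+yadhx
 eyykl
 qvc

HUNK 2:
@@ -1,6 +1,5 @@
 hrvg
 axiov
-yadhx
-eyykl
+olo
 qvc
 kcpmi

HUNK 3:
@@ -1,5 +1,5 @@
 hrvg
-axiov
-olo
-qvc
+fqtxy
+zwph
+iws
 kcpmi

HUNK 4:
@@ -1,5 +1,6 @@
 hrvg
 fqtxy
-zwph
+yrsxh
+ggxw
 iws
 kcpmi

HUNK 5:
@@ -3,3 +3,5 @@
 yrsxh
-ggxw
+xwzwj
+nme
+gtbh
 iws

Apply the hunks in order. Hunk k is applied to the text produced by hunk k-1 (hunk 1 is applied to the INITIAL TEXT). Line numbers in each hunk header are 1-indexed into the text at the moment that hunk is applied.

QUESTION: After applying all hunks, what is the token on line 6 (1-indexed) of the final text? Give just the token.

Answer: gtbh

Derivation:
Hunk 1: at line 1 remove [fthxd,byiij] add [yadhx] -> 6 lines: hrvg axiov yadhx eyykl qvc kcpmi
Hunk 2: at line 1 remove [yadhx,eyykl] add [olo] -> 5 lines: hrvg axiov olo qvc kcpmi
Hunk 3: at line 1 remove [axiov,olo,qvc] add [fqtxy,zwph,iws] -> 5 lines: hrvg fqtxy zwph iws kcpmi
Hunk 4: at line 1 remove [zwph] add [yrsxh,ggxw] -> 6 lines: hrvg fqtxy yrsxh ggxw iws kcpmi
Hunk 5: at line 3 remove [ggxw] add [xwzwj,nme,gtbh] -> 8 lines: hrvg fqtxy yrsxh xwzwj nme gtbh iws kcpmi
Final line 6: gtbh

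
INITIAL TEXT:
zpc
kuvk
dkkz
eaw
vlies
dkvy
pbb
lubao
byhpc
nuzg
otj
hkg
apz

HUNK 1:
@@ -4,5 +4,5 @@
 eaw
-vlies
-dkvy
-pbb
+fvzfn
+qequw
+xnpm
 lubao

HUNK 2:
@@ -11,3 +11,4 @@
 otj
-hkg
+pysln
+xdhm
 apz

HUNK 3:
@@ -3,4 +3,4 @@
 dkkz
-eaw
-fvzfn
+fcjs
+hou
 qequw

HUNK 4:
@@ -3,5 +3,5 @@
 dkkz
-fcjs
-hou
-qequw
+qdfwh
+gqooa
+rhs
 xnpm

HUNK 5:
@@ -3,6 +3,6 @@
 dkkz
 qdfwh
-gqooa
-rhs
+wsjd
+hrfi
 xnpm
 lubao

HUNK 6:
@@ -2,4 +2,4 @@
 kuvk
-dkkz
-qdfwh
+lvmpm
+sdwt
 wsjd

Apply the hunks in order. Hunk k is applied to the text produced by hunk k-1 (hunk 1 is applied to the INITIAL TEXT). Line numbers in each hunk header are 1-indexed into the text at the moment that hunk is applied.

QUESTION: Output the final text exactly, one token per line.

Hunk 1: at line 4 remove [vlies,dkvy,pbb] add [fvzfn,qequw,xnpm] -> 13 lines: zpc kuvk dkkz eaw fvzfn qequw xnpm lubao byhpc nuzg otj hkg apz
Hunk 2: at line 11 remove [hkg] add [pysln,xdhm] -> 14 lines: zpc kuvk dkkz eaw fvzfn qequw xnpm lubao byhpc nuzg otj pysln xdhm apz
Hunk 3: at line 3 remove [eaw,fvzfn] add [fcjs,hou] -> 14 lines: zpc kuvk dkkz fcjs hou qequw xnpm lubao byhpc nuzg otj pysln xdhm apz
Hunk 4: at line 3 remove [fcjs,hou,qequw] add [qdfwh,gqooa,rhs] -> 14 lines: zpc kuvk dkkz qdfwh gqooa rhs xnpm lubao byhpc nuzg otj pysln xdhm apz
Hunk 5: at line 3 remove [gqooa,rhs] add [wsjd,hrfi] -> 14 lines: zpc kuvk dkkz qdfwh wsjd hrfi xnpm lubao byhpc nuzg otj pysln xdhm apz
Hunk 6: at line 2 remove [dkkz,qdfwh] add [lvmpm,sdwt] -> 14 lines: zpc kuvk lvmpm sdwt wsjd hrfi xnpm lubao byhpc nuzg otj pysln xdhm apz

Answer: zpc
kuvk
lvmpm
sdwt
wsjd
hrfi
xnpm
lubao
byhpc
nuzg
otj
pysln
xdhm
apz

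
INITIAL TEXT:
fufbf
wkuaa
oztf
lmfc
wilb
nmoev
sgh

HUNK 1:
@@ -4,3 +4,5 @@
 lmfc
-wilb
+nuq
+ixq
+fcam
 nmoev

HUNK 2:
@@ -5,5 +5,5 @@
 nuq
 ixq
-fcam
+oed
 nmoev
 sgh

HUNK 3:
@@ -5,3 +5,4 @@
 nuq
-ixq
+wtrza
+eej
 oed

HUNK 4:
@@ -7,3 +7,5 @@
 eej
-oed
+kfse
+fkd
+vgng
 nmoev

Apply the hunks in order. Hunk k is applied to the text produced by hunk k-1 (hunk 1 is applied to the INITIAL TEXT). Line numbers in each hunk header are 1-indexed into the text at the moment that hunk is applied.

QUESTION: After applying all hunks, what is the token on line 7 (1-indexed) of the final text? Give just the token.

Answer: eej

Derivation:
Hunk 1: at line 4 remove [wilb] add [nuq,ixq,fcam] -> 9 lines: fufbf wkuaa oztf lmfc nuq ixq fcam nmoev sgh
Hunk 2: at line 5 remove [fcam] add [oed] -> 9 lines: fufbf wkuaa oztf lmfc nuq ixq oed nmoev sgh
Hunk 3: at line 5 remove [ixq] add [wtrza,eej] -> 10 lines: fufbf wkuaa oztf lmfc nuq wtrza eej oed nmoev sgh
Hunk 4: at line 7 remove [oed] add [kfse,fkd,vgng] -> 12 lines: fufbf wkuaa oztf lmfc nuq wtrza eej kfse fkd vgng nmoev sgh
Final line 7: eej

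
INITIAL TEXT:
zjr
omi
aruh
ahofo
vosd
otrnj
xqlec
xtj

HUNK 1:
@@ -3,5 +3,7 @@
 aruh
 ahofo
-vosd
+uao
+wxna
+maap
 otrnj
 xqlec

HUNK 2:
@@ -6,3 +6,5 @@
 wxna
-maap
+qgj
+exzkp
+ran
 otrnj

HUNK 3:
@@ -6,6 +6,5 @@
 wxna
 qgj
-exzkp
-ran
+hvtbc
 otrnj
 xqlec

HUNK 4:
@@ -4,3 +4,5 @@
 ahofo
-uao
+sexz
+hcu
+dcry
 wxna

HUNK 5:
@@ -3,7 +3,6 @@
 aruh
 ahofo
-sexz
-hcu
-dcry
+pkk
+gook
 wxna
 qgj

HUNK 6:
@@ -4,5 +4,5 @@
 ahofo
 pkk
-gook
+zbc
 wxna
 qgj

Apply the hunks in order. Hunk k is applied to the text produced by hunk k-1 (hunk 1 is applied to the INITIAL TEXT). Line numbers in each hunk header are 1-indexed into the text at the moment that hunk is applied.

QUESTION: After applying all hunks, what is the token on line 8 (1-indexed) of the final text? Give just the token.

Answer: qgj

Derivation:
Hunk 1: at line 3 remove [vosd] add [uao,wxna,maap] -> 10 lines: zjr omi aruh ahofo uao wxna maap otrnj xqlec xtj
Hunk 2: at line 6 remove [maap] add [qgj,exzkp,ran] -> 12 lines: zjr omi aruh ahofo uao wxna qgj exzkp ran otrnj xqlec xtj
Hunk 3: at line 6 remove [exzkp,ran] add [hvtbc] -> 11 lines: zjr omi aruh ahofo uao wxna qgj hvtbc otrnj xqlec xtj
Hunk 4: at line 4 remove [uao] add [sexz,hcu,dcry] -> 13 lines: zjr omi aruh ahofo sexz hcu dcry wxna qgj hvtbc otrnj xqlec xtj
Hunk 5: at line 3 remove [sexz,hcu,dcry] add [pkk,gook] -> 12 lines: zjr omi aruh ahofo pkk gook wxna qgj hvtbc otrnj xqlec xtj
Hunk 6: at line 4 remove [gook] add [zbc] -> 12 lines: zjr omi aruh ahofo pkk zbc wxna qgj hvtbc otrnj xqlec xtj
Final line 8: qgj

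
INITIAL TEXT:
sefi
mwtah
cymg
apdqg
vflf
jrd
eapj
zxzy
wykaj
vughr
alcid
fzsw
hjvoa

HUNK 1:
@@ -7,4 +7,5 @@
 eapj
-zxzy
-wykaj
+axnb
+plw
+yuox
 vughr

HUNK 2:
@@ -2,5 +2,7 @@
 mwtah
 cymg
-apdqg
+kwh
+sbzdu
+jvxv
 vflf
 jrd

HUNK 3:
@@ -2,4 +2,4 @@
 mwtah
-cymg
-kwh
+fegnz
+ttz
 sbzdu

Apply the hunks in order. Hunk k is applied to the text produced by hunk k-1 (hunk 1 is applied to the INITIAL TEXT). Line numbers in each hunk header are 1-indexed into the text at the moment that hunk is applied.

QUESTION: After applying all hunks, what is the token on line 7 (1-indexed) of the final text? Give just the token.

Answer: vflf

Derivation:
Hunk 1: at line 7 remove [zxzy,wykaj] add [axnb,plw,yuox] -> 14 lines: sefi mwtah cymg apdqg vflf jrd eapj axnb plw yuox vughr alcid fzsw hjvoa
Hunk 2: at line 2 remove [apdqg] add [kwh,sbzdu,jvxv] -> 16 lines: sefi mwtah cymg kwh sbzdu jvxv vflf jrd eapj axnb plw yuox vughr alcid fzsw hjvoa
Hunk 3: at line 2 remove [cymg,kwh] add [fegnz,ttz] -> 16 lines: sefi mwtah fegnz ttz sbzdu jvxv vflf jrd eapj axnb plw yuox vughr alcid fzsw hjvoa
Final line 7: vflf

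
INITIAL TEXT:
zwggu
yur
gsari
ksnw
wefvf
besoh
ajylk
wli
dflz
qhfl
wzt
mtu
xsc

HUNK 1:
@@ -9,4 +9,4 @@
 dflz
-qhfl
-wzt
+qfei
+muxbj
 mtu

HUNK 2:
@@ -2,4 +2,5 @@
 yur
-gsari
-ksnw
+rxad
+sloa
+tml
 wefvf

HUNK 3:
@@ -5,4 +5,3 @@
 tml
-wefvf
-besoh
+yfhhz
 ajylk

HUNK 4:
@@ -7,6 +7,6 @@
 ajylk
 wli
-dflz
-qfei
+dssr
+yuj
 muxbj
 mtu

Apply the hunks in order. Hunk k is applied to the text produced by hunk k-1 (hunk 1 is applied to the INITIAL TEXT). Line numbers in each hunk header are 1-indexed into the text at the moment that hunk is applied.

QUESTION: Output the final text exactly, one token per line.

Hunk 1: at line 9 remove [qhfl,wzt] add [qfei,muxbj] -> 13 lines: zwggu yur gsari ksnw wefvf besoh ajylk wli dflz qfei muxbj mtu xsc
Hunk 2: at line 2 remove [gsari,ksnw] add [rxad,sloa,tml] -> 14 lines: zwggu yur rxad sloa tml wefvf besoh ajylk wli dflz qfei muxbj mtu xsc
Hunk 3: at line 5 remove [wefvf,besoh] add [yfhhz] -> 13 lines: zwggu yur rxad sloa tml yfhhz ajylk wli dflz qfei muxbj mtu xsc
Hunk 4: at line 7 remove [dflz,qfei] add [dssr,yuj] -> 13 lines: zwggu yur rxad sloa tml yfhhz ajylk wli dssr yuj muxbj mtu xsc

Answer: zwggu
yur
rxad
sloa
tml
yfhhz
ajylk
wli
dssr
yuj
muxbj
mtu
xsc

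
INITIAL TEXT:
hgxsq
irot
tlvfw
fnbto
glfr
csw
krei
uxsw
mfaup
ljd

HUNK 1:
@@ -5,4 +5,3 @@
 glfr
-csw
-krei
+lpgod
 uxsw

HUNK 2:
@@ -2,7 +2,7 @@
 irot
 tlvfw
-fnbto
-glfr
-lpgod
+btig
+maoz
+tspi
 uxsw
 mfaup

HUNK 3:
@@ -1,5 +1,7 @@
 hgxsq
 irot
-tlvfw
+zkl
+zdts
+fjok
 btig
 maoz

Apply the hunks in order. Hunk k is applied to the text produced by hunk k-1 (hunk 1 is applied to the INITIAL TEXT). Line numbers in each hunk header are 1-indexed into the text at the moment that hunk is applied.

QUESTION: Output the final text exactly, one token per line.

Answer: hgxsq
irot
zkl
zdts
fjok
btig
maoz
tspi
uxsw
mfaup
ljd

Derivation:
Hunk 1: at line 5 remove [csw,krei] add [lpgod] -> 9 lines: hgxsq irot tlvfw fnbto glfr lpgod uxsw mfaup ljd
Hunk 2: at line 2 remove [fnbto,glfr,lpgod] add [btig,maoz,tspi] -> 9 lines: hgxsq irot tlvfw btig maoz tspi uxsw mfaup ljd
Hunk 3: at line 1 remove [tlvfw] add [zkl,zdts,fjok] -> 11 lines: hgxsq irot zkl zdts fjok btig maoz tspi uxsw mfaup ljd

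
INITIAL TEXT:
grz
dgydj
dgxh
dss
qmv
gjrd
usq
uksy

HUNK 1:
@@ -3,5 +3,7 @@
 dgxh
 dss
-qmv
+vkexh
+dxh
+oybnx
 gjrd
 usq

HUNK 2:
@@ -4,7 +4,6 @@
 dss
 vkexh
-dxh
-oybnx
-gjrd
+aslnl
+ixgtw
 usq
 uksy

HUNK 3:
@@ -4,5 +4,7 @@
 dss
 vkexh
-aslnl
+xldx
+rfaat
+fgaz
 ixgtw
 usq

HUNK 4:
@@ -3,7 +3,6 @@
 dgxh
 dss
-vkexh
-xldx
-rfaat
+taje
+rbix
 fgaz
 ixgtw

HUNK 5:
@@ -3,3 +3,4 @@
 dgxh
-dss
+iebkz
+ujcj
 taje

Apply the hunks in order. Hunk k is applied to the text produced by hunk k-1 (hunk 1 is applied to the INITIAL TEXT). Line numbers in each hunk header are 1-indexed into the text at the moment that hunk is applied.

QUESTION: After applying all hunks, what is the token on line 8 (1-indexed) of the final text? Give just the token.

Answer: fgaz

Derivation:
Hunk 1: at line 3 remove [qmv] add [vkexh,dxh,oybnx] -> 10 lines: grz dgydj dgxh dss vkexh dxh oybnx gjrd usq uksy
Hunk 2: at line 4 remove [dxh,oybnx,gjrd] add [aslnl,ixgtw] -> 9 lines: grz dgydj dgxh dss vkexh aslnl ixgtw usq uksy
Hunk 3: at line 4 remove [aslnl] add [xldx,rfaat,fgaz] -> 11 lines: grz dgydj dgxh dss vkexh xldx rfaat fgaz ixgtw usq uksy
Hunk 4: at line 3 remove [vkexh,xldx,rfaat] add [taje,rbix] -> 10 lines: grz dgydj dgxh dss taje rbix fgaz ixgtw usq uksy
Hunk 5: at line 3 remove [dss] add [iebkz,ujcj] -> 11 lines: grz dgydj dgxh iebkz ujcj taje rbix fgaz ixgtw usq uksy
Final line 8: fgaz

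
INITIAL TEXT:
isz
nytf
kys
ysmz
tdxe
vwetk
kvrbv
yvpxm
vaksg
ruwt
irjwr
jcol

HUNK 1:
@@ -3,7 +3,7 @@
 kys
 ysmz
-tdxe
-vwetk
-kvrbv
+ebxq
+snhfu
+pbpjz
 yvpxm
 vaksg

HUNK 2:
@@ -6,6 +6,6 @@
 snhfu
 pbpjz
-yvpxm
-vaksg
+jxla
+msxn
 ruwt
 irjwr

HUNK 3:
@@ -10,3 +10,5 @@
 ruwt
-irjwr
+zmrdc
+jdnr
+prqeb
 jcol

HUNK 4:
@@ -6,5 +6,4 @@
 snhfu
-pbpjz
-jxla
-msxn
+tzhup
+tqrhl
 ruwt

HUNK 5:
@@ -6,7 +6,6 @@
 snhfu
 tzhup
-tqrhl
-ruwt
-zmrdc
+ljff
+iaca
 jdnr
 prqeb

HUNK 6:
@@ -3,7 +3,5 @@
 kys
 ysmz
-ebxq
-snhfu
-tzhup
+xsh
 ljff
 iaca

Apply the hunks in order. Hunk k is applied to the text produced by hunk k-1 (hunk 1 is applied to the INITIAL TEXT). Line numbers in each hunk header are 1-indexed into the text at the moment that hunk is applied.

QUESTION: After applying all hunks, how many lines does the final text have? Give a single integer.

Hunk 1: at line 3 remove [tdxe,vwetk,kvrbv] add [ebxq,snhfu,pbpjz] -> 12 lines: isz nytf kys ysmz ebxq snhfu pbpjz yvpxm vaksg ruwt irjwr jcol
Hunk 2: at line 6 remove [yvpxm,vaksg] add [jxla,msxn] -> 12 lines: isz nytf kys ysmz ebxq snhfu pbpjz jxla msxn ruwt irjwr jcol
Hunk 3: at line 10 remove [irjwr] add [zmrdc,jdnr,prqeb] -> 14 lines: isz nytf kys ysmz ebxq snhfu pbpjz jxla msxn ruwt zmrdc jdnr prqeb jcol
Hunk 4: at line 6 remove [pbpjz,jxla,msxn] add [tzhup,tqrhl] -> 13 lines: isz nytf kys ysmz ebxq snhfu tzhup tqrhl ruwt zmrdc jdnr prqeb jcol
Hunk 5: at line 6 remove [tqrhl,ruwt,zmrdc] add [ljff,iaca] -> 12 lines: isz nytf kys ysmz ebxq snhfu tzhup ljff iaca jdnr prqeb jcol
Hunk 6: at line 3 remove [ebxq,snhfu,tzhup] add [xsh] -> 10 lines: isz nytf kys ysmz xsh ljff iaca jdnr prqeb jcol
Final line count: 10

Answer: 10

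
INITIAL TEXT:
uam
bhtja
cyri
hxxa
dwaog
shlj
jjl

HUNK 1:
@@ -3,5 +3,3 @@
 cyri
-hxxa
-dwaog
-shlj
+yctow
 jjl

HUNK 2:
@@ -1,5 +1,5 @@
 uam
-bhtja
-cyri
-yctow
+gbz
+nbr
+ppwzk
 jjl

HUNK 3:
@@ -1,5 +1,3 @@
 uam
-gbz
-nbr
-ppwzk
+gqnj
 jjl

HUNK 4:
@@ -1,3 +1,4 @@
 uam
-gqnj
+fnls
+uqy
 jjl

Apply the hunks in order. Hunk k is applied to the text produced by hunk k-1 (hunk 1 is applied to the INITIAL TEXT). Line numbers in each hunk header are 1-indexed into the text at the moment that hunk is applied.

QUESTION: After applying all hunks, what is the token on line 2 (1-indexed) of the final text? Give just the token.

Hunk 1: at line 3 remove [hxxa,dwaog,shlj] add [yctow] -> 5 lines: uam bhtja cyri yctow jjl
Hunk 2: at line 1 remove [bhtja,cyri,yctow] add [gbz,nbr,ppwzk] -> 5 lines: uam gbz nbr ppwzk jjl
Hunk 3: at line 1 remove [gbz,nbr,ppwzk] add [gqnj] -> 3 lines: uam gqnj jjl
Hunk 4: at line 1 remove [gqnj] add [fnls,uqy] -> 4 lines: uam fnls uqy jjl
Final line 2: fnls

Answer: fnls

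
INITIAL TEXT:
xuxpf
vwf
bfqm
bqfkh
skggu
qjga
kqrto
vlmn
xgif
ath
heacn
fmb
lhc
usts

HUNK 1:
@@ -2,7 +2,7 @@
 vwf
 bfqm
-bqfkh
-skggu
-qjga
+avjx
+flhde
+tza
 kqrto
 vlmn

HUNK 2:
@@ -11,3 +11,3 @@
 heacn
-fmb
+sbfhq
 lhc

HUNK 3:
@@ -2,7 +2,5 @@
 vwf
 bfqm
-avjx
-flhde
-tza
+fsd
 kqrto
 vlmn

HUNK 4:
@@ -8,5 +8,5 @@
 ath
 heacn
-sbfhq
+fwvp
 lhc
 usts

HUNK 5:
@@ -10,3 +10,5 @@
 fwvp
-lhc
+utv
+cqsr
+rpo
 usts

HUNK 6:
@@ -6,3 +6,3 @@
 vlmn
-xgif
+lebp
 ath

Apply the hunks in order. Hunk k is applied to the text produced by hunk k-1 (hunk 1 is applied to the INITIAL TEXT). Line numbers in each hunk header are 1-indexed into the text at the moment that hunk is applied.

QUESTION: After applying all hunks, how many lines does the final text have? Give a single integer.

Answer: 14

Derivation:
Hunk 1: at line 2 remove [bqfkh,skggu,qjga] add [avjx,flhde,tza] -> 14 lines: xuxpf vwf bfqm avjx flhde tza kqrto vlmn xgif ath heacn fmb lhc usts
Hunk 2: at line 11 remove [fmb] add [sbfhq] -> 14 lines: xuxpf vwf bfqm avjx flhde tza kqrto vlmn xgif ath heacn sbfhq lhc usts
Hunk 3: at line 2 remove [avjx,flhde,tza] add [fsd] -> 12 lines: xuxpf vwf bfqm fsd kqrto vlmn xgif ath heacn sbfhq lhc usts
Hunk 4: at line 8 remove [sbfhq] add [fwvp] -> 12 lines: xuxpf vwf bfqm fsd kqrto vlmn xgif ath heacn fwvp lhc usts
Hunk 5: at line 10 remove [lhc] add [utv,cqsr,rpo] -> 14 lines: xuxpf vwf bfqm fsd kqrto vlmn xgif ath heacn fwvp utv cqsr rpo usts
Hunk 6: at line 6 remove [xgif] add [lebp] -> 14 lines: xuxpf vwf bfqm fsd kqrto vlmn lebp ath heacn fwvp utv cqsr rpo usts
Final line count: 14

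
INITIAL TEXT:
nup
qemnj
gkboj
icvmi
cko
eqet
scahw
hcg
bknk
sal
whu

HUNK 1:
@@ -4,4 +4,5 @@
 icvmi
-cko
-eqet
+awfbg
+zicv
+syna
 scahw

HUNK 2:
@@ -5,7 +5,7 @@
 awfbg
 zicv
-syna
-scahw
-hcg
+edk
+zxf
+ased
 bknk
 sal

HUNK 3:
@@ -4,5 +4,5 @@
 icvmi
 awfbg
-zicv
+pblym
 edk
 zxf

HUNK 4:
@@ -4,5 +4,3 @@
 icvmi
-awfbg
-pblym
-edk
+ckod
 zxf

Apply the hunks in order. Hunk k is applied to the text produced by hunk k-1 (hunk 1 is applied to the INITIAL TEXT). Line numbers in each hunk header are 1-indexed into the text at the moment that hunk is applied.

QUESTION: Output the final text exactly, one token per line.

Answer: nup
qemnj
gkboj
icvmi
ckod
zxf
ased
bknk
sal
whu

Derivation:
Hunk 1: at line 4 remove [cko,eqet] add [awfbg,zicv,syna] -> 12 lines: nup qemnj gkboj icvmi awfbg zicv syna scahw hcg bknk sal whu
Hunk 2: at line 5 remove [syna,scahw,hcg] add [edk,zxf,ased] -> 12 lines: nup qemnj gkboj icvmi awfbg zicv edk zxf ased bknk sal whu
Hunk 3: at line 4 remove [zicv] add [pblym] -> 12 lines: nup qemnj gkboj icvmi awfbg pblym edk zxf ased bknk sal whu
Hunk 4: at line 4 remove [awfbg,pblym,edk] add [ckod] -> 10 lines: nup qemnj gkboj icvmi ckod zxf ased bknk sal whu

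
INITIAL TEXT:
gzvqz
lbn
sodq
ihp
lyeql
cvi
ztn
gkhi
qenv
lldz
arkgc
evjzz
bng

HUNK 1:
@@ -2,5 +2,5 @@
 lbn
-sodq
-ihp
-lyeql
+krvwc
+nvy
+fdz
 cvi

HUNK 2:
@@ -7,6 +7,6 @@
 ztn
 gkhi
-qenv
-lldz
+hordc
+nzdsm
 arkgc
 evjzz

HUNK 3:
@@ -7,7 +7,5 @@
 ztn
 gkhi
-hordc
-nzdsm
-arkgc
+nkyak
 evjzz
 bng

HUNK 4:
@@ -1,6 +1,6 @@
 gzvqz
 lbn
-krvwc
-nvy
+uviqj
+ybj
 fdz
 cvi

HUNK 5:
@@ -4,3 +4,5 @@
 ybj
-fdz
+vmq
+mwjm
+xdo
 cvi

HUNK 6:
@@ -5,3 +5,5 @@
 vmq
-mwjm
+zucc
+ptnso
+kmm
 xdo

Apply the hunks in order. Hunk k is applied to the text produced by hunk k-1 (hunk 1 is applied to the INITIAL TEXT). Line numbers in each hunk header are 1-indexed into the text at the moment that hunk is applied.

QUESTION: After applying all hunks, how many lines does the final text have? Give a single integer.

Hunk 1: at line 2 remove [sodq,ihp,lyeql] add [krvwc,nvy,fdz] -> 13 lines: gzvqz lbn krvwc nvy fdz cvi ztn gkhi qenv lldz arkgc evjzz bng
Hunk 2: at line 7 remove [qenv,lldz] add [hordc,nzdsm] -> 13 lines: gzvqz lbn krvwc nvy fdz cvi ztn gkhi hordc nzdsm arkgc evjzz bng
Hunk 3: at line 7 remove [hordc,nzdsm,arkgc] add [nkyak] -> 11 lines: gzvqz lbn krvwc nvy fdz cvi ztn gkhi nkyak evjzz bng
Hunk 4: at line 1 remove [krvwc,nvy] add [uviqj,ybj] -> 11 lines: gzvqz lbn uviqj ybj fdz cvi ztn gkhi nkyak evjzz bng
Hunk 5: at line 4 remove [fdz] add [vmq,mwjm,xdo] -> 13 lines: gzvqz lbn uviqj ybj vmq mwjm xdo cvi ztn gkhi nkyak evjzz bng
Hunk 6: at line 5 remove [mwjm] add [zucc,ptnso,kmm] -> 15 lines: gzvqz lbn uviqj ybj vmq zucc ptnso kmm xdo cvi ztn gkhi nkyak evjzz bng
Final line count: 15

Answer: 15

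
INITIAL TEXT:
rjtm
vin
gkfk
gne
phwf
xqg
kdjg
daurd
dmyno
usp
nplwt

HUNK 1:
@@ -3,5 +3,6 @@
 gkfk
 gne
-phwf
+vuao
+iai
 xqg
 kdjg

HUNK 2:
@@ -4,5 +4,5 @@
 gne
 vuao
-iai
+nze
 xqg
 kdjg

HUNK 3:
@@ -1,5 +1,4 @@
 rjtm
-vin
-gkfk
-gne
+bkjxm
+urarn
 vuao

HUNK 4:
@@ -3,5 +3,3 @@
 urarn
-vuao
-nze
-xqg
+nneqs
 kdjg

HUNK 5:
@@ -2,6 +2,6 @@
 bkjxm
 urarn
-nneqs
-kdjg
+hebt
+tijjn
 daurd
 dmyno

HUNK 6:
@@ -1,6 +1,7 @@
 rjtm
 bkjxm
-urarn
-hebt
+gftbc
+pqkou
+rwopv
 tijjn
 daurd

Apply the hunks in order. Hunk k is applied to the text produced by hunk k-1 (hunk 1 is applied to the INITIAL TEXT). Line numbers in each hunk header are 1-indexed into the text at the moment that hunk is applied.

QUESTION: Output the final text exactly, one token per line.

Answer: rjtm
bkjxm
gftbc
pqkou
rwopv
tijjn
daurd
dmyno
usp
nplwt

Derivation:
Hunk 1: at line 3 remove [phwf] add [vuao,iai] -> 12 lines: rjtm vin gkfk gne vuao iai xqg kdjg daurd dmyno usp nplwt
Hunk 2: at line 4 remove [iai] add [nze] -> 12 lines: rjtm vin gkfk gne vuao nze xqg kdjg daurd dmyno usp nplwt
Hunk 3: at line 1 remove [vin,gkfk,gne] add [bkjxm,urarn] -> 11 lines: rjtm bkjxm urarn vuao nze xqg kdjg daurd dmyno usp nplwt
Hunk 4: at line 3 remove [vuao,nze,xqg] add [nneqs] -> 9 lines: rjtm bkjxm urarn nneqs kdjg daurd dmyno usp nplwt
Hunk 5: at line 2 remove [nneqs,kdjg] add [hebt,tijjn] -> 9 lines: rjtm bkjxm urarn hebt tijjn daurd dmyno usp nplwt
Hunk 6: at line 1 remove [urarn,hebt] add [gftbc,pqkou,rwopv] -> 10 lines: rjtm bkjxm gftbc pqkou rwopv tijjn daurd dmyno usp nplwt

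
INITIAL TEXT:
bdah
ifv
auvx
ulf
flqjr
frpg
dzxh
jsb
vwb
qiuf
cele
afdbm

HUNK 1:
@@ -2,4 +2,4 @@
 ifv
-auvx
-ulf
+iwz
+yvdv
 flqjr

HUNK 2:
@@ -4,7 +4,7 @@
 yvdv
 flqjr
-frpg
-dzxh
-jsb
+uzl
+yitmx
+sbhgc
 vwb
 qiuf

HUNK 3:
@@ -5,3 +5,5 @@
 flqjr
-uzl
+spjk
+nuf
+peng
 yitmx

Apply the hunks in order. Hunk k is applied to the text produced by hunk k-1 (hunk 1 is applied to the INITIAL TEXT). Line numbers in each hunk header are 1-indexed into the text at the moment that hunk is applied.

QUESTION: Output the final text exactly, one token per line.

Answer: bdah
ifv
iwz
yvdv
flqjr
spjk
nuf
peng
yitmx
sbhgc
vwb
qiuf
cele
afdbm

Derivation:
Hunk 1: at line 2 remove [auvx,ulf] add [iwz,yvdv] -> 12 lines: bdah ifv iwz yvdv flqjr frpg dzxh jsb vwb qiuf cele afdbm
Hunk 2: at line 4 remove [frpg,dzxh,jsb] add [uzl,yitmx,sbhgc] -> 12 lines: bdah ifv iwz yvdv flqjr uzl yitmx sbhgc vwb qiuf cele afdbm
Hunk 3: at line 5 remove [uzl] add [spjk,nuf,peng] -> 14 lines: bdah ifv iwz yvdv flqjr spjk nuf peng yitmx sbhgc vwb qiuf cele afdbm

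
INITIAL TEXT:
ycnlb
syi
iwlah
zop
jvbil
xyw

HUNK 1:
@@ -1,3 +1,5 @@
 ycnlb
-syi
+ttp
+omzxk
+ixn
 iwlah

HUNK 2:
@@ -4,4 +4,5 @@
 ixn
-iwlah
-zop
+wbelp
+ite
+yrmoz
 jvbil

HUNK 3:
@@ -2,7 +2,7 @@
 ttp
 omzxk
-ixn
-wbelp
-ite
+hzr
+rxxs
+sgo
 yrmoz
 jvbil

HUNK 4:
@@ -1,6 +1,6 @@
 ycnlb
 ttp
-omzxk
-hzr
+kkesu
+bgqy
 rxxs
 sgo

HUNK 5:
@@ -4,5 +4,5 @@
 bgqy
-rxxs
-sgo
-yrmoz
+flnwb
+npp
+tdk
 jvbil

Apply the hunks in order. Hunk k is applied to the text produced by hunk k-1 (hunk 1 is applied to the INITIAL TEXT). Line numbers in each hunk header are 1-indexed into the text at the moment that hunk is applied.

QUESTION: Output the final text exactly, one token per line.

Hunk 1: at line 1 remove [syi] add [ttp,omzxk,ixn] -> 8 lines: ycnlb ttp omzxk ixn iwlah zop jvbil xyw
Hunk 2: at line 4 remove [iwlah,zop] add [wbelp,ite,yrmoz] -> 9 lines: ycnlb ttp omzxk ixn wbelp ite yrmoz jvbil xyw
Hunk 3: at line 2 remove [ixn,wbelp,ite] add [hzr,rxxs,sgo] -> 9 lines: ycnlb ttp omzxk hzr rxxs sgo yrmoz jvbil xyw
Hunk 4: at line 1 remove [omzxk,hzr] add [kkesu,bgqy] -> 9 lines: ycnlb ttp kkesu bgqy rxxs sgo yrmoz jvbil xyw
Hunk 5: at line 4 remove [rxxs,sgo,yrmoz] add [flnwb,npp,tdk] -> 9 lines: ycnlb ttp kkesu bgqy flnwb npp tdk jvbil xyw

Answer: ycnlb
ttp
kkesu
bgqy
flnwb
npp
tdk
jvbil
xyw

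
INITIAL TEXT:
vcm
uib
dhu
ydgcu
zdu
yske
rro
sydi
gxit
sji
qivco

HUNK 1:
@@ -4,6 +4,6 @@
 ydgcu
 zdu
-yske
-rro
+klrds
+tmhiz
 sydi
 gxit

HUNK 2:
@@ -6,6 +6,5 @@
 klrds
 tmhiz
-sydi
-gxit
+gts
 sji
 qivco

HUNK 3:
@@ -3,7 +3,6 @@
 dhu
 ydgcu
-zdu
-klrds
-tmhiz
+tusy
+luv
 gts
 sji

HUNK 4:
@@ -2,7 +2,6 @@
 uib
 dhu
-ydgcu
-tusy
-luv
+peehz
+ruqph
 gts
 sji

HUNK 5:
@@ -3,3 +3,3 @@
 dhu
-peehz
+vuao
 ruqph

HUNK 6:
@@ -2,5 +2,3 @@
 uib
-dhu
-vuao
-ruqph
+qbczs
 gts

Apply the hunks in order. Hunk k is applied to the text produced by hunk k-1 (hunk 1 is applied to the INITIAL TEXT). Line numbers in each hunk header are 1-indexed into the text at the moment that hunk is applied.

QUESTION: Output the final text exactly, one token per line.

Answer: vcm
uib
qbczs
gts
sji
qivco

Derivation:
Hunk 1: at line 4 remove [yske,rro] add [klrds,tmhiz] -> 11 lines: vcm uib dhu ydgcu zdu klrds tmhiz sydi gxit sji qivco
Hunk 2: at line 6 remove [sydi,gxit] add [gts] -> 10 lines: vcm uib dhu ydgcu zdu klrds tmhiz gts sji qivco
Hunk 3: at line 3 remove [zdu,klrds,tmhiz] add [tusy,luv] -> 9 lines: vcm uib dhu ydgcu tusy luv gts sji qivco
Hunk 4: at line 2 remove [ydgcu,tusy,luv] add [peehz,ruqph] -> 8 lines: vcm uib dhu peehz ruqph gts sji qivco
Hunk 5: at line 3 remove [peehz] add [vuao] -> 8 lines: vcm uib dhu vuao ruqph gts sji qivco
Hunk 6: at line 2 remove [dhu,vuao,ruqph] add [qbczs] -> 6 lines: vcm uib qbczs gts sji qivco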